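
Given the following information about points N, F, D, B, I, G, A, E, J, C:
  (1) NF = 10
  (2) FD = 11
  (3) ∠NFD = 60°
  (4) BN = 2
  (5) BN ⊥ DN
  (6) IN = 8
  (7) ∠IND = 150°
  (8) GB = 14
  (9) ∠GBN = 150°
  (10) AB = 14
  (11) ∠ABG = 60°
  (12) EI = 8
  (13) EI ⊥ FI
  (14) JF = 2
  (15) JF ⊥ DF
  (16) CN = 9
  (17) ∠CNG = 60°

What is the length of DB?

Step 1: By the law of cosines on triangle DFN: DN² = 11² + 10² − 2·11·10·cos(60°) = 111, so DN = √111.
Step 2: By the law of cosines on triangle DNB: DB² = √111² + 2² − 2·√111·2·cos(90°) = 115, so DB = √115.

Therefore, the length of DB = √115.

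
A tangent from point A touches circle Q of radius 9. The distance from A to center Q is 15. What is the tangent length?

The tangent, radius, and line from the external point to the center form a right triangle.
The right angle is where the tangent meets the radius.
By the Pythagorean theorem: tangent² + 9² = 15²
tangent² = 225 - 81 = 144
tangent = 12

12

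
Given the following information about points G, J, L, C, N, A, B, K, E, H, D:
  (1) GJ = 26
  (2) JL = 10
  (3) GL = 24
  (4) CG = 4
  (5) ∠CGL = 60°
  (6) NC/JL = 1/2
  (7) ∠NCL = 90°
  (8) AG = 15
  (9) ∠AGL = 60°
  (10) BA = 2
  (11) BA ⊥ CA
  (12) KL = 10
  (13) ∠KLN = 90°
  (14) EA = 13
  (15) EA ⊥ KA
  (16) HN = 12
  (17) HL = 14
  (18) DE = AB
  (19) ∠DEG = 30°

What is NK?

From the given relations: NC = 1/2·JL = 1/2·10 = 5.
Step 1: By the law of cosines on triangle LGC: LC² = 24² + 4² − 2·24·4·cos(60°) = 496, so LC = 4·√31.
Step 2: By the law of cosines on triangle LCN: LN² = (4·√31)² + 5² − 2·4·√31·5·cos(90°) = 521, so LN ≈ 22.83.
Step 3: By the law of cosines on triangle NLK: NK² = 22.83² + 10² − 2·22.83·10·cos(90°) = 621, so NK = 3·√69.

Therefore, the length of NK = 3·√69.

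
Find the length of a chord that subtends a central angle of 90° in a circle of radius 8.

Chord length = 2r sin(θ/2)
= 2 × 8 × sin(90°/2)
= 2 × 8 × sin(45°)
= 8*sqrt(2)

8*sqrt(2)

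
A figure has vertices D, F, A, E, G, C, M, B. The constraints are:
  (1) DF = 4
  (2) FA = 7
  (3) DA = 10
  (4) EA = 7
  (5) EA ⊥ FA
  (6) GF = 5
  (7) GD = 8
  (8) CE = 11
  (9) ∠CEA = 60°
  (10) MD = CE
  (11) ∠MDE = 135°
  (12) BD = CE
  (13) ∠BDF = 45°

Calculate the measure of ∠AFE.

Step 1: By the law of cosines on triangle FAE: FE² = 7² + 7² − 2·7·7·cos(90°) = 98, so FE = 7·√2.
Step 2: By the inverse law of cosines on triangle AFE: cos(∠AFE) = (7² + (7·√2)² − 7²) / (2·7·7·√2) = 98/138.59 = 0.7071, so ∠AFE = 45°.

Therefore, the measure of angle ∠AFE = 45°.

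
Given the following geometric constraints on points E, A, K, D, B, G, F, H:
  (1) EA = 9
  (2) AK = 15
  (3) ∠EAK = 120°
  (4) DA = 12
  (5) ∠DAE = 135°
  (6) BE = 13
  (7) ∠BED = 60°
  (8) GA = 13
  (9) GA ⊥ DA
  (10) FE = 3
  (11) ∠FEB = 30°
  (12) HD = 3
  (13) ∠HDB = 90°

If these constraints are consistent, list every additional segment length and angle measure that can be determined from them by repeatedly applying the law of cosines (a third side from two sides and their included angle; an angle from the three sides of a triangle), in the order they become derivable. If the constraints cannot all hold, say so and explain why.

The constraints are consistent. Derivable facts, in order:
After 1 step:
- BF ≈ 10.51
- DG ≈ 17.69
- ED ≈ 19.44
- EK = 21
After 2 steps:
- DB ≈ 17.15
- ∠ADE = 19.11°
- ∠ADG = 47.29°
- ∠AED = 25.89°
- ∠AEK = 38.21°
- ∠AGD = 42.71°
- ∠AKE = 21.79°
- ∠BFE = 141.79°
- ∠EBF = 8.21°
After 3 steps:
- BH ≈ 17.41
- ∠BDE = 41.03°
- ∠DBE = 78.97°
After 4 steps:
- ∠BHD = 80.08°
- ∠DBH = 9.92°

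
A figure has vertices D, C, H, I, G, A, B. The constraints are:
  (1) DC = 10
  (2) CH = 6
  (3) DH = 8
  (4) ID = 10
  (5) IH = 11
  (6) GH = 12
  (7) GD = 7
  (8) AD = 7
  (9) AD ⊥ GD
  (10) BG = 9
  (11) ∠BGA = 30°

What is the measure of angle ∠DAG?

Step 1: By the law of cosines on triangle ADG: AG² = 7² + 7² − 2·7·7·cos(90°) = 98, so AG = 7·√2.
Step 2: By the inverse law of cosines on triangle DAG: cos(∠DAG) = (7² + (7·√2)² − 7²) / (2·7·7·√2) = 98/138.59 = 0.7071, so ∠DAG = 45°.

Therefore, the measure of angle ∠DAG = 45°.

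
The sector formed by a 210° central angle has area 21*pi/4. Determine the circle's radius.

The sector covers 210°/360° = 7/12 of the full circle.
Full circle area = 21*pi/4 / 7/12 = 9*pi.
Since full area = πr², we get r² = 9*pi/π = 9, so r = 3.

3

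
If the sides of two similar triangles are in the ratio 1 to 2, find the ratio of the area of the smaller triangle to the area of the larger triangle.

The ratio of areas of similar triangles equals the square of the side ratio.
Side ratio = 1:2
Area ratio = (1/2)^2 = 1/4 = 1:4

1:4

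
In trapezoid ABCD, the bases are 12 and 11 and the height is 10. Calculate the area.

A trapezoid's area equals the midsegment times the height.
The midsegment is (12 + 11) / 2 = 23/2.
Area = 23/2 * 10 = 115.

115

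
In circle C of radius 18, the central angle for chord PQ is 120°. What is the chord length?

Chord = 2(18) sin(60°) = 18*sqrt(3)

18*sqrt(3)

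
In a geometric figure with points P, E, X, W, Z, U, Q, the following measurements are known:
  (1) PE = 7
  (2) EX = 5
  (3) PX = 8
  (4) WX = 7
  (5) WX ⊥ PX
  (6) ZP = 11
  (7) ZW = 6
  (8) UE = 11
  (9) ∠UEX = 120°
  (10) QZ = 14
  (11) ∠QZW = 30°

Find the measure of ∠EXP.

Step 1: By the inverse law of cosines on triangle EXP: cos(∠EXP) = (5² + 8² − 7²) / (2·5·8) = 40/80 = 0.5, so ∠EXP = 60°.

Therefore, the measure of angle ∠EXP = 60°.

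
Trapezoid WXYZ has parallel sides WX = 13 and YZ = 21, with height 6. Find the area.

A trapezoid's area equals the midsegment times the height.
The midsegment is (13 + 21) / 2 = 17.
Area = 17 * 6 = 102.

102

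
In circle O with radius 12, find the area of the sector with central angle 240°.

The full circle has area πr² = π(12)² = 144*pi.
The sector covers 240° out of 360°, a fraction of 2/3.
Sector area = 144*pi × 2/3 = 96*pi.

96*pi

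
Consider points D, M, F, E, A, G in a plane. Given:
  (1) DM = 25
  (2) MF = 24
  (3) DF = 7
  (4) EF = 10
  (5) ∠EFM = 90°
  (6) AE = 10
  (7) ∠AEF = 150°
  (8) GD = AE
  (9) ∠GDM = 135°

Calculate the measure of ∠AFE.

Step 1: By the law of cosines on triangle FEA: FA² = 10² + 10² − 2·10·10·cos(150°) = 373.21, so FA ≈ 19.32.
Step 2: By the inverse law of cosines on triangle AFE: cos(∠AFE) = (19.32² + 10² − 10²) / (2·19.32·10) = 373.21/386.37 = 0.9659, so ∠AFE = 15°.

Therefore, the measure of angle ∠AFE = 15°.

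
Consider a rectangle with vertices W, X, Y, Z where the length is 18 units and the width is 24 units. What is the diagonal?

d = sqrt(18^2 + 24^2) = sqrt(900) = 30

30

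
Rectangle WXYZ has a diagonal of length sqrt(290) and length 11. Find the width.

Using the Pythagorean theorem: d^2 = a^2 + b^2
b^2 = d^2 - a^2
b^2 = 290 - 121
b^2 = 169
b = sqrt(169) = 13

13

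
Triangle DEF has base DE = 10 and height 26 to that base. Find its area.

A triangle's area is half the area of a rectangle with the same base and height.
Area = (1/2) * 10 * 26 = 130.

130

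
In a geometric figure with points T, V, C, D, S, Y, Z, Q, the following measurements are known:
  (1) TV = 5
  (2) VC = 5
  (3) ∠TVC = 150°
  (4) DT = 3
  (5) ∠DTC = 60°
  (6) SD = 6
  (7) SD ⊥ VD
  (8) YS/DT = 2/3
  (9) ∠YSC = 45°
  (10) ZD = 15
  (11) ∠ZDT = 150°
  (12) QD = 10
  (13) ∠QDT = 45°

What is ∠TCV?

Step 1: By the law of cosines on triangle CVT: CT² = 5² + 5² − 2·5·5·cos(150°) = 93.3, so CT ≈ 9.66.
Step 2: By the inverse law of cosines on triangle TCV: cos(∠TCV) = (9.66² + 5² − 5²) / (2·9.66·5) = 93.3/96.59 = 0.9659, so ∠TCV = 15°.

Therefore, the measure of angle ∠TCV = 15°.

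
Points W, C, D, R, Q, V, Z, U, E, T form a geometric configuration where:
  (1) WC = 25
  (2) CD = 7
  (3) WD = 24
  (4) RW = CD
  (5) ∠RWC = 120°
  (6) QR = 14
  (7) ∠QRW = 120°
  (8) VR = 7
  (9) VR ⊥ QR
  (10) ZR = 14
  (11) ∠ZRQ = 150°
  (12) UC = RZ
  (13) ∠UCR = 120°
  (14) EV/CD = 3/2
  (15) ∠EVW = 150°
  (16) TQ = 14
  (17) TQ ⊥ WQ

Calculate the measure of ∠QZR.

Step 1: By the law of cosines on triangle ZRQ: ZQ² = 14² + 14² − 2·14·14·cos(150°) = 731.48, so ZQ ≈ 27.05.
Step 2: By the inverse law of cosines on triangle QZR: cos(∠QZR) = (27.05² + 14² − 14²) / (2·27.05·14) = 731.48/757.29 = 0.9659, so ∠QZR = 15°.

Therefore, the measure of angle ∠QZR = 15°.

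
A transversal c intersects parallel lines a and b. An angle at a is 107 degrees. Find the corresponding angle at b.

When a transversal crosses parallel lines, angles in the same position at each intersection are called corresponding angles.
These are always equal, so the answer is 107 degrees.

107 degrees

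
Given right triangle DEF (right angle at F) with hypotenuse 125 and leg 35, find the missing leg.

By the Pythagorean theorem: EF^2 = DE^2 - DF^2
EF^2 = 125^2 - 35^2 = 15625 - 1225 = 14400
EF = sqrt(14400) = 120

120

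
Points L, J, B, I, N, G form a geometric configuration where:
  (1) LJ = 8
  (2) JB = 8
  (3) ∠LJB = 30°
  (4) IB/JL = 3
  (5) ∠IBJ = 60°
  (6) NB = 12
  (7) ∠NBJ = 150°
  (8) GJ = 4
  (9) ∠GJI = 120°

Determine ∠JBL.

Step 1: By the law of cosines on triangle BJL: BL² = 8² + 8² − 2·8·8·cos(30°) = 17.15, so BL ≈ 4.14.
Step 2: By the inverse law of cosines on triangle JBL: cos(∠JBL) = (8² + 4.14² − 8²) / (2·8·4.14) = 17.15/66.26 = 0.2588, so ∠JBL = 75°.

Therefore, the measure of angle ∠JBL = 75°.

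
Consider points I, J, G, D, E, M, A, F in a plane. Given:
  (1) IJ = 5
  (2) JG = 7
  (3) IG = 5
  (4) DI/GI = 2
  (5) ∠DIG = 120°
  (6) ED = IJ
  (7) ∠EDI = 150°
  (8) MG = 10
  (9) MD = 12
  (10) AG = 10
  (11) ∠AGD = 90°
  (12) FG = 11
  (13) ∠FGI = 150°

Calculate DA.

From the given relations: DI = 2·GI = 2·5 = 10.
Step 1: By the law of cosines on triangle DIG: DG² = 10² + 5² − 2·10·5·cos(120°) = 175, so DG = 5·√7.
Step 2: By the law of cosines on triangle DGA: DA² = (5·√7)² + 10² − 2·5·√7·10·cos(90°) = 275, so DA = 5·√11.

Therefore, the length of DA = 5·√11.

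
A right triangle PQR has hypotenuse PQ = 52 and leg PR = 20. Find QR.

QR = sqrt(52^2 - 20^2) = sqrt(2304) = 48

48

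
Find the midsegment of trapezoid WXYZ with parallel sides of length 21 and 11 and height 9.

The midsegment of a trapezoid = (base1 + base2) / 2
midsegment = (21 + 11) / 2
midsegment = 32 / 2
midsegment = 16

16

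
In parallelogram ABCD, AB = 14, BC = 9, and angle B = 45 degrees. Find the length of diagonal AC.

Using the law of cosines:
d^2 = 14^2 + 9^2 - 2(14)(9)cos(45 degrees)
d^2 = 196 + 81 - 252*sqrt(2)/2
d^2 = 277 - 126*sqrt(2)
d = sqrt(277 - 126*sqrt(2))

sqrt(277 - 126*sqrt(2))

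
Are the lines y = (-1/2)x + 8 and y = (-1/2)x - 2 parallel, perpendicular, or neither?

Slope of line 1: m1 = -1/2
Slope of line 2: m2 = -1/2
Two lines are parallel if and only if they have equal slopes (or both are vertical).
Here m1 = m2 = -1/2, confirming the lines are parallel.

Parallel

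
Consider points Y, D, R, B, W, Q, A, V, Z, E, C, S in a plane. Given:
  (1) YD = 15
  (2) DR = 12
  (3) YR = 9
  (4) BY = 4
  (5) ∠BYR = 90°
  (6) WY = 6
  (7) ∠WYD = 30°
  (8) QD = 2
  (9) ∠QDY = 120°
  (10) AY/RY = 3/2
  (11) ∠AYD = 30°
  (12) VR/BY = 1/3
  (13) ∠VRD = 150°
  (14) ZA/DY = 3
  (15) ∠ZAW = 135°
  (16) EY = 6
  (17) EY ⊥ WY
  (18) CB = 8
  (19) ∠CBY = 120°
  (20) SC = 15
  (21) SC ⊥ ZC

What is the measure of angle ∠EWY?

Step 1: By the law of cosines on triangle WYE: WE² = 6² + 6² − 2·6·6·cos(90°) = 72, so WE = 6·√2.
Step 2: By the inverse law of cosines on triangle EWY: cos(∠EWY) = ((6·√2)² + 6² − 6²) / (2·6·√2·6) = 72/101.82 = 0.7071, so ∠EWY = 45°.

Therefore, the measure of angle ∠EWY = 45°.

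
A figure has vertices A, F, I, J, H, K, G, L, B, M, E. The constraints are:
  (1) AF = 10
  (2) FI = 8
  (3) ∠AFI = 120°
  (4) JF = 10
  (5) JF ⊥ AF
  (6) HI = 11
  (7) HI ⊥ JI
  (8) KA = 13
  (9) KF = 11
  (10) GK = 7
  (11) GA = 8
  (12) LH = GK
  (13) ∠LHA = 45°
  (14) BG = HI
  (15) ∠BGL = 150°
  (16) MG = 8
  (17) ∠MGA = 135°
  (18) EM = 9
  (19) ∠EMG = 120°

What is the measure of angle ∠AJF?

Step 1: By the law of cosines on triangle JFA: JA² = 10² + 10² − 2·10·10·cos(90°) = 200, so JA = 10·√2.
Step 2: By the inverse law of cosines on triangle AJF: cos(∠AJF) = ((10·√2)² + 10² − 10²) / (2·10·√2·10) = 200/282.84 = 0.7071, so ∠AJF = 45°.

Therefore, the measure of angle ∠AJF = 45°.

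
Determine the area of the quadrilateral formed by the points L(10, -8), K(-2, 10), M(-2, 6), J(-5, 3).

The Shoelace formula works by pairing each vertex with the next (cycling back to the first).
For each pair, compute x_i*y_(i+1) - x_(i+1)*y_i:
  (10*10 - -2*-8) = 84
  (-2*6 - -2*10) = 8
  (-2*3 - -5*6) = 24
  (-5*-8 - 10*3) = 10
Taking half the absolute value of the total: Area = (1/2)(126) = 63.

63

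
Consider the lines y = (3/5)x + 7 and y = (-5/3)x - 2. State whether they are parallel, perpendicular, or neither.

Slope of line 1: m1 = 3/5
Slope of line 2: m2 = -5/3
m1 * m2 = -1, so perpendicular.

Perpendicular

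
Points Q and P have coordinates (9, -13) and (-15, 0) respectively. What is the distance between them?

d = sqrt((-15 - 9)^2 + (0 - -13)^2)
d = sqrt(-24^2 + 13^2)
d = sqrt(576 + 169)
d = sqrt(745)

sqrt(745)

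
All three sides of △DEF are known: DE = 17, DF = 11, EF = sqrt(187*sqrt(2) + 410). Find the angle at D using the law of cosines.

By the inverse law of cosines: cos(D) = (DE² + DF² - EF²) / (2 × DE × DF)
cos(D) = (17² + 11² - (sqrt(187*sqrt(2) + 410))²) / (2 × 17 × 11)
cos(D) = (289 + 121 - (187*sqrt(2) + 410)) / 374
cos(D) = -sqrt(2)/2
D = arccos(-sqrt(2)/2) = 135°

135°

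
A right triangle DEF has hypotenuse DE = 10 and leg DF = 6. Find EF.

By the Pythagorean theorem: EF^2 = DE^2 - DF^2
EF^2 = 10^2 - 6^2 = 100 - 36 = 64
EF = sqrt(64) = 8

8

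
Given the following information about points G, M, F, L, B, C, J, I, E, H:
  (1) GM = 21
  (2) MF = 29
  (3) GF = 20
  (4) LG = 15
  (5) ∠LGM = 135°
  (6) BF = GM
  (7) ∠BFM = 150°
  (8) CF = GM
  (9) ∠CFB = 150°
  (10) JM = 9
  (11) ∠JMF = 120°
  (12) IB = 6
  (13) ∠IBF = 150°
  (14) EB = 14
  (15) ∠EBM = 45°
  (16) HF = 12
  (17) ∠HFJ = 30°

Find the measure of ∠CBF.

From the given relations: BF = GM = 21; CF = GM = 21.
Step 1: By the law of cosines on triangle BFC: BC² = 21² + 21² − 2·21·21·cos(150°) = 1645.83, so BC ≈ 40.57.
Step 2: By the inverse law of cosines on triangle CBF: cos(∠CBF) = (40.57² + 21² − 21²) / (2·40.57·21) = 1645.83/1703.89 = 0.9659, so ∠CBF = 15°.

Therefore, the measure of angle ∠CBF = 15°.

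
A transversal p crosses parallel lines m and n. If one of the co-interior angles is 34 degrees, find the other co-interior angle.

Co-interior angles sum to 180: 180 - 34 = 146 degrees.

146 degrees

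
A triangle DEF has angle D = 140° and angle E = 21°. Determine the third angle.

The interior angles sum to 180°: angle F = 180 - 140 - 21 = 19°.
The triangle is obtuse (angles 140°, 21°, 19°).

19 degrees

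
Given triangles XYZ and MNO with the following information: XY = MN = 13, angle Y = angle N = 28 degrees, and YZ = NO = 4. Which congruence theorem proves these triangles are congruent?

The given information provides:
XY = MN = 13, angle Y = angle N = 28 degrees, and YZ = NO = 4
This matches the SAS congruence theorem.
Two pairs of corresponding sides and the included angle are equal (Side-Angle-Side).

SAS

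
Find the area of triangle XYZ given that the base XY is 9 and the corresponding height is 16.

Area = (1/2) * base * height
Area = (1/2) * 9 * 16
Area = 72

72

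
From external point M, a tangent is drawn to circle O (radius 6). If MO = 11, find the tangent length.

Let T be the point of tangency. Then OT ⊥ MT (radius ⊥ tangent).
In right triangle OTM: OM² = OT² + MT²
11² = 6² + MT²
MT² = 85, MT = sqrt(85)

sqrt(85)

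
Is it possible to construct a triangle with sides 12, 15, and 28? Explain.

Check the triangle inequality: 12 + 15 = 27 ≤ 28.
Since the sum of two sides does not exceed the third, no triangle can be formed.

No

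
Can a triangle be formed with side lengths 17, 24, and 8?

Check all three triangle inequalities:
17 + 24 = 41 > 8 ✓
17 + 8 = 25 > 24 ✓
24 + 8 = 32 > 17 ✓
All conditions hold, so these sides form a valid triangle.

Yes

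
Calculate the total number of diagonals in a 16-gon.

Total line segments between 16 vertices = C(16,2) = 120.
Subtract the 16 sides: 120 - 16 = 104 diagonals.

104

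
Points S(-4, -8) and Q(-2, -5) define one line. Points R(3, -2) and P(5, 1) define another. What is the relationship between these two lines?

Slope of line 1: m1 = (-5 - -8)/(-2 - -4) = 3/2 = 3/2
Slope of line 2: m2 = (1 - -2)/(5 - 3) = 3/2 = 3/2
Two lines are parallel if and only if they have equal slopes (or both are vertical).
Here m1 = m2 = 3/2, confirming the lines are parallel.

Parallel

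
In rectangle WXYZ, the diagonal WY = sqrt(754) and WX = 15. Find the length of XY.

The diagonal of a rectangle forms a right triangle with the two sides.
Rearranging the Pythagorean theorem: missing side = sqrt(d^2 - known^2).
= sqrt(754 - 225) = sqrt(529) = 23.

23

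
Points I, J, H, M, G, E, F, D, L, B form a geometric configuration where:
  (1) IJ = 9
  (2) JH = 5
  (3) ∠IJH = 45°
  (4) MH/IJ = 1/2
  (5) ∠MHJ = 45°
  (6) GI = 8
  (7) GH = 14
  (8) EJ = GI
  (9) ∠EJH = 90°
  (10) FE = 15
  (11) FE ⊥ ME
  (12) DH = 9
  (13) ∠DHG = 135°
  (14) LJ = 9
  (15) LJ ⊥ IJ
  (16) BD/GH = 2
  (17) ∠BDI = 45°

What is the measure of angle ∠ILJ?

Step 1: By the law of cosines on triangle LJI: LI² = 9² + 9² − 2·9·9·cos(90°) = 162, so LI = 9·√2.
Step 2: By the inverse law of cosines on triangle ILJ: cos(∠ILJ) = ((9·√2)² + 9² − 9²) / (2·9·√2·9) = 162/229.1 = 0.7071, so ∠ILJ = 45°.

Therefore, the measure of angle ∠ILJ = 45°.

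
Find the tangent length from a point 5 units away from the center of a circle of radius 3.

The tangent, radius, and line from the external point to the center form a right triangle.
The right angle is where the tangent meets the radius.
By the Pythagorean theorem: tangent² + 3² = 5²
tangent² = 25 - 9 = 16
tangent = 4

4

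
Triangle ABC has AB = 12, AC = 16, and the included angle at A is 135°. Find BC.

When two sides and the included angle are known, the law of cosines gives the third side.
c^2 = a^2 + b^2 - 2ab cos(C) generalizes the Pythagorean theorem to non-right triangles.
Here: BC^2 = 144 + 256 - 384*(-sqrt(2)/2) = 192*sqrt(2) + 400
BC = 4*sqrt(12*sqrt(2) + 25)

4*sqrt(12*sqrt(2) + 25)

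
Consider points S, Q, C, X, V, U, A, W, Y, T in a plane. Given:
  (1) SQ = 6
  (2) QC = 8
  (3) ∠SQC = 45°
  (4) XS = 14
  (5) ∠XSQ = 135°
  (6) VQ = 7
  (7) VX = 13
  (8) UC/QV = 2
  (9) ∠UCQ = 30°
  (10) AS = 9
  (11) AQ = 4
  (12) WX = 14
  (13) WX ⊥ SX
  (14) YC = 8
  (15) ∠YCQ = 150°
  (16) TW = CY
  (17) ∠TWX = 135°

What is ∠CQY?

Step 1: By the law of cosines on triangle QCY: QY² = 8² + 8² − 2·8·8·cos(150°) = 238.85, so QY ≈ 15.45.
Step 2: By the inverse law of cosines on triangle CQY: cos(∠CQY) = (8² + 15.45² − 8²) / (2·8·15.45) = 238.85/247.28 = 0.9659, so ∠CQY = 15°.

Therefore, the measure of angle ∠CQY = 15°.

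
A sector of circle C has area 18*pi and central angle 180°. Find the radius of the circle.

Sector area A = πr² × θ/360, so r² = 360A / (πθ).
r² = 360 × 18*pi / (π × 180)
r² = 36
r = 6

6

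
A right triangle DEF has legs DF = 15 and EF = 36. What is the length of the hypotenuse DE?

In a right triangle, the square of the hypotenuse equals the sum of the squares of the two legs.
The legs are 15 and 36, so the hypotenuse = sqrt(225 + 1296) = sqrt(1521) = 39.

39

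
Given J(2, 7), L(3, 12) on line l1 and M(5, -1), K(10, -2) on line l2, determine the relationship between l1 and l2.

Slope of line 1: m1 = (12 - 7)/(3 - 2) = 5/1 = 5
Slope of line 2: m2 = (-2 - -1)/(10 - 5) = -1/5 = -1/5
m1 * m2 = -1, so perpendicular.

Perpendicular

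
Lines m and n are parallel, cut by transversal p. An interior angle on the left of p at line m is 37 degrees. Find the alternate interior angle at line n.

Alternate interior angles are equal: 37 degrees.

37 degrees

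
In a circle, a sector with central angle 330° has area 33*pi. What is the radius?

r² = 360 × 33*pi / (π × 330) = 36, so r = 6.

6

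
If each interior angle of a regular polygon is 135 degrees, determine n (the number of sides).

Each interior angle of a regular n-gon is (n - 2) * 180 / n.
Setting this equal to 135:
(n - 2) * 180 / n = 135
Each exterior angle = 180 - 135 = 45 degrees.
Since exterior angles sum to 360: n = 360 / 45 = 8.

8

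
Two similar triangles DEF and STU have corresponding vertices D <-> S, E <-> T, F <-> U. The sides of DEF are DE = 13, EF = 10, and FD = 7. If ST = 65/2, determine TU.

Similar triangles have proportional sides. Setting up the proportion:
ST / DE = TU / EF
65/2 / 13 = TU / 10
TU = 10 * 65/2 / 13 = 25.

25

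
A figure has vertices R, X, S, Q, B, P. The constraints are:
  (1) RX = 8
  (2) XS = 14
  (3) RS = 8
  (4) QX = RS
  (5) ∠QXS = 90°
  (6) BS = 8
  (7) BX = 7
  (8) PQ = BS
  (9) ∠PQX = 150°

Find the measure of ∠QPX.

From the given relations: PQ = BS = 8; QX = RS = 8.
Step 1: By the law of cosines on triangle PQX: PX² = 8² + 8² − 2·8·8·cos(150°) = 238.85, so PX ≈ 15.45.
Step 2: By the inverse law of cosines on triangle QPX: cos(∠QPX) = (8² + 15.45² − 8²) / (2·8·15.45) = 238.85/247.28 = 0.9659, so ∠QPX = 15°.

Therefore, the measure of angle ∠QPX = 15°.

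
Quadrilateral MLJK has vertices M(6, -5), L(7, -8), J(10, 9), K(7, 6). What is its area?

Shoelace: sum of cross terms = 56, Area = (1/2)|56| = 28

28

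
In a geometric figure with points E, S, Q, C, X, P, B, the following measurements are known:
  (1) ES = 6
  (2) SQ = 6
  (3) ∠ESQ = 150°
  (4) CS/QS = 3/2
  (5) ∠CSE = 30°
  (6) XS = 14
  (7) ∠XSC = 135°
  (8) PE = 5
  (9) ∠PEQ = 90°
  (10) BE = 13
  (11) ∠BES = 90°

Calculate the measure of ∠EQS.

Step 1: By the law of cosines on triangle QSE: QE² = 6² + 6² − 2·6·6·cos(150°) = 134.35, so QE ≈ 11.59.
Step 2: By the inverse law of cosines on triangle EQS: cos(∠EQS) = (11.59² + 6² − 6²) / (2·11.59·6) = 134.35/139.09 = 0.9659, so ∠EQS = 15°.

Therefore, the measure of angle ∠EQS = 15°.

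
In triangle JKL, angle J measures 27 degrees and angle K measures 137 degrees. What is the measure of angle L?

The interior angles sum to 180°: angle L = 180 - 27 - 137 = 16°.
The triangle is obtuse (angles 27°, 137°, 16°).

16 degrees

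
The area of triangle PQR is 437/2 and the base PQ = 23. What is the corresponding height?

Area = (1/2) * base * height
height = 2 * Area / base
height = 2 * 437/2 / 23
height = 437 / 23
height = 19

19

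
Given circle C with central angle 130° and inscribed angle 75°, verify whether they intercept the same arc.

By the inscribed angle theorem, the inscribed angle for a central angle of 130° should be 130° / 2 = 65°.
The given inscribed angle is 75°, which does not equal 65°.
Therefore, no, they do not correspond to the same arc.

No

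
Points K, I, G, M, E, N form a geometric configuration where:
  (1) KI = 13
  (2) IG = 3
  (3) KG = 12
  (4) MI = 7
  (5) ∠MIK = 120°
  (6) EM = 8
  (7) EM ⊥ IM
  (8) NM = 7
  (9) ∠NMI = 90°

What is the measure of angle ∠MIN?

Step 1: By the law of cosines on triangle IMN: IN² = 7² + 7² − 2·7·7·cos(90°) = 98, so IN = 7·√2.
Step 2: By the inverse law of cosines on triangle MIN: cos(∠MIN) = (7² + (7·√2)² − 7²) / (2·7·7·√2) = 98/138.59 = 0.7071, so ∠MIN = 45°.

Therefore, the measure of angle ∠MIN = 45°.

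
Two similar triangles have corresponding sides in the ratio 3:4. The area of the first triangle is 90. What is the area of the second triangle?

The ratio of areas of similar triangles = (side ratio)^2.
Side ratio = 3:4, so area ratio = 9:16.
Area of the second triangle / Area of the first triangle = 16/9
Area of the second triangle = 90 * 16/9 = 160

160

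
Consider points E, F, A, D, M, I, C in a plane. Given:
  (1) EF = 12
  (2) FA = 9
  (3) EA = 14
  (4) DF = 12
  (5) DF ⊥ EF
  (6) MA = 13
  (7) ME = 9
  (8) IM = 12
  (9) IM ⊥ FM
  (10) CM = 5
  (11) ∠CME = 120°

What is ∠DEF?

Step 1: By the law of cosines on triangle EFD: ED² = 12² + 12² − 2·12·12·cos(90°) = 288, so ED = 12·√2.
Step 2: By the inverse law of cosines on triangle DEF: cos(∠DEF) = ((12·√2)² + 12² − 12²) / (2·12·√2·12) = 288/407.29 = 0.7071, so ∠DEF = 45°.

Therefore, the measure of angle ∠DEF = 45°.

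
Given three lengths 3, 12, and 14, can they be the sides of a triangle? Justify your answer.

Check all three triangle inequalities:
3 + 12 = 15 > 14 ✓
3 + 14 = 17 > 12 ✓
12 + 14 = 26 > 3 ✓
All conditions hold, so these sides form a valid triangle.

Yes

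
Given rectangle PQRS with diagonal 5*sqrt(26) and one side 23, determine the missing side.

The diagonal of a rectangle forms a right triangle with the two sides.
Rearranging the Pythagorean theorem: missing side = sqrt(d^2 - known^2).
= sqrt(650 - 529) = sqrt(121) = 11.

11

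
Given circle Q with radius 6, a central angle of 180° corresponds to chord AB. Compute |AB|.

Drop a perpendicular from the center to the chord, bisecting both the chord and the central angle.
Each half-chord = r sin(θ/2) = 6 sin(90°).
The full chord = 2 × 6 × sin(90°) = 12.

12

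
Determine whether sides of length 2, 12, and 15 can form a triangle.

Check the triangle inequality: 2 + 12 = 14 ≤ 15.
Since the sum of two sides does not exceed the third, no triangle can be formed.

No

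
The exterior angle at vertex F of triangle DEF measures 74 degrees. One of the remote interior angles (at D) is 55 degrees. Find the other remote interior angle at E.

The exterior angle theorem states that an exterior angle equals the sum of the two non-adjacent interior angles.
So 74 = 55 + angle E, which gives angle E = 74 - 55 = 19 degrees.

19 degrees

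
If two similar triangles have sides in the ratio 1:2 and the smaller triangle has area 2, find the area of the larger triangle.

For similar figures, the area ratio equals the square of the side ratio.
Side ratio (the smaller triangle to the larger triangle) = 1:2, so area ratio = 1^2:2^2 = 1:4.
If the area of the smaller triangle is 2, then the area of the larger triangle = 2 * (4/1) = 8.

8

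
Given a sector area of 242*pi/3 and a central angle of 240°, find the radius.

r² = 360 × 242*pi/3 / (π × 240) = 121, so r = 11.

11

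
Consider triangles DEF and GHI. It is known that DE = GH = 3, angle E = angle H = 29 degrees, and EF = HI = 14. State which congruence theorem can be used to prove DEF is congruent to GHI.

The given information matches SAS: Two pairs of corresponding sides and the included angle are equal (Side-Angle-Side).

SAS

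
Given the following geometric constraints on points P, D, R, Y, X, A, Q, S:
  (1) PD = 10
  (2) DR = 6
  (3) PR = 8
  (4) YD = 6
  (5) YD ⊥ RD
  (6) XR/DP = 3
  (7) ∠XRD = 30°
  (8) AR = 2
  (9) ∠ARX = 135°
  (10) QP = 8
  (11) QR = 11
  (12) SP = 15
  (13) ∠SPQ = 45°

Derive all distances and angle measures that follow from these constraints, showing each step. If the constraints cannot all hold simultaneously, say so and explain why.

The constraints are consistent.

From the given relations:
  XR = 3·DP = 3·10 = 30

Step 1: From DR = 6, RX = 30, and ∠DRX = 30°, by the law of cosines:
  DX² = DR² + RX² - 2·DR·RX·cos(30°) = 36 + 900 - 311.8 = 624.2
  DX ≈ 24.98

Step 2: From RD = 6, DY = 6, and ∠RDY = 90°, by the law of cosines:
  RY² = RD² + DY² - 2·RD·DY·cos(90°) = 36 + 36 - 0 = 72
  RY = 6·√2

Step 3: From XR = 30, RA = 2, and ∠XRA = 135°, by the law of cosines:
  XA² = XR² + RA² - 2·XR·RA·cos(135°) = 900 + 4 + 84.85 = 988.9
  XA ≈ 31.45

Step 4: From QP = 8, PS = 15, and ∠QPS = 45°, by the law of cosines:
  QS² = QP² + PS² - 2·QP·PS·cos(45°) = 64 + 225 - 169.7 = 119.3
  QS ≈ 10.92

Step 5: From PD = 10, PR = 8, DR = 6, by the inverse law of cosines:
  cos(∠DPR) = (PD² + PR² - DR²) / (2·PD·PR)
  ∠DPR = 36.87°

Step 6: From PQ = 8, PR = 8, QR = 11, by the inverse law of cosines:
  cos(∠QPR) = (PQ² + PR² - QR²) / (2·PQ·PR)
  ∠QPR = 86.87°

Step 7: From DP = 10, DR = 6, PR = 8, by the inverse law of cosines:
  cos(∠PDR) = (DP² + DR² - PR²) / (2·DP·DR)
  ∠PDR = 53.13°

Step 8: From RD = 6, RP = 8, DP = 10, by the inverse law of cosines:
  cos(∠DRP) = (RD² + RP² - DP²) / (2·RD·RP)
  ∠DRP = 90°

Step 9: From RP = 8, RQ = 11, PQ = 8, by the inverse law of cosines:
  cos(∠PRQ) = (RP² + RQ² - PQ²) / (2·RP·RQ)
  ∠PRQ = 46.57°

Step 10: From QP = 8, QR = 11, PR = 8, by the inverse law of cosines:
  cos(∠PQR) = (QP² + QR² - PR²) / (2·QP·QR)
  ∠PQR = 46.57°

Step 11: From DR = 6, DX = 24.98, RX = 30, by the inverse law of cosines:
  cos(∠RDX) = (DR² + DX² - RX²) / (2·DR·DX)
  ∠RDX = 143.1°

Step 12: From RD = 6, RY = 6·√2, DY = 6, by the inverse law of cosines:
  cos(∠DRY) = (RD² + RY² - DY²) / (2·RD·RY)
  ∠DRY = 45°

Step 13: From YD = 6, YR = 6·√2, DR = 6, by the inverse law of cosines:
  cos(∠DYR) = (YD² + YR² - DR²) / (2·YD·YR)
  ∠DYR = 45°

Step 14: From XA = 31.45, XR = 30, AR = 2, by the inverse law of cosines:
  cos(∠AXR) = (XA² + XR² - AR²) / (2·XA·XR)
  ∠AXR = 2.58°

Step 15: From XD = 24.98, XR = 30, DR = 6, by the inverse law of cosines:
  cos(∠DXR) = (XD² + XR² - DR²) / (2·XD·XR)
  ∠DXR = 6.9°

Step 16: From AR = 2, AX = 31.45, RX = 30, by the inverse law of cosines:
  cos(∠RAX) = (AR² + AX² - RX²) / (2·AR·AX)
  ∠RAX = 42.42°

Step 17: From QP = 8, QS = 10.92, PS = 15, by the inverse law of cosines:
  cos(∠PQS) = (QP² + QS² - PS²) / (2·QP·QS)
  ∠PQS = 103.81°

Step 18: From SP = 15, SQ = 10.92, PQ = 8, by the inverse law of cosines:
  cos(∠PSQ) = (SP² + SQ² - PQ²) / (2·SP·SQ)
  ∠PSQ = 31.19°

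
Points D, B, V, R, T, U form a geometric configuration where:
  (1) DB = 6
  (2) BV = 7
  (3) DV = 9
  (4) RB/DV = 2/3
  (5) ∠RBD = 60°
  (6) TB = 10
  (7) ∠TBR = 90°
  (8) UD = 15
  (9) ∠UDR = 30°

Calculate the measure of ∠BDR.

From the given relations: RB = 2/3·DV = 2/3·9 = 6.
Step 1: By the law of cosines on triangle DBR: DR² = 6² + 6² − 2·6·6·cos(60°) = 36, so DR = 6.
Step 2: By the inverse law of cosines on triangle BDR: cos(∠BDR) = (6² + 6² − 6²) / (2·6·6) = 36/72 = 0.5, so ∠BDR = 60°.

Therefore, the measure of angle ∠BDR = 60°.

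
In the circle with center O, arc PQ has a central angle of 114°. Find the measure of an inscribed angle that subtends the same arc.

Inscribed angle = 114° / 2 = 57° (inscribed angle theorem).

57°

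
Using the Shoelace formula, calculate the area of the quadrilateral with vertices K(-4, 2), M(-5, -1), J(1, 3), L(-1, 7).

The Shoelace formula works by pairing each vertex with the next (cycling back to the first).
For each pair, compute x_i*y_(i+1) - x_(i+1)*y_i:
  (-4*-1 - -5*2) = 14
  (-5*3 - 1*-1) = -14
  (1*7 - -1*3) = 10
  (-1*2 - -4*7) = 26
Taking half the absolute value of the total: Area = (1/2)(36) = 18.

18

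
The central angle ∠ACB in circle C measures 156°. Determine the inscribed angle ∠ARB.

Inscribed angle = 156° / 2 = 78° (inscribed angle theorem).

78°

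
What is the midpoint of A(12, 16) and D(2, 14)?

M = ((x₁ + x₂)/2, (y₁ + y₂)/2)
= ((12 + 2)/2, (16 + 14)/2)
= (14/2, 30/2) = (7, 15)

(7, 15)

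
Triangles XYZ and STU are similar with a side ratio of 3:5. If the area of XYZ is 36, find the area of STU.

For similar figures, the area ratio equals the square of the side ratio.
Side ratio (XYZ to STU) = 3:5, so area ratio = 3^2:5^2 = 9:25.
If the area of XYZ is 36, then the area of STU = 36 * (25/9) = 100.

100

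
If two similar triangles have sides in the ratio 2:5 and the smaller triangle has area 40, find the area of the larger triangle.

The ratio of areas of similar triangles = (side ratio)^2.
Side ratio = 2:5, so area ratio = 4:25.
Area of the larger triangle / Area of the smaller triangle = 25/4
Area of the larger triangle = 40 * 25/4 = 250

250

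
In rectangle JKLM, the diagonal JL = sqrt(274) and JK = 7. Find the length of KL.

The diagonal of a rectangle forms a right triangle with the two sides.
Rearranging the Pythagorean theorem: missing side = sqrt(d^2 - known^2).
= sqrt(274 - 49) = sqrt(225) = 15.

15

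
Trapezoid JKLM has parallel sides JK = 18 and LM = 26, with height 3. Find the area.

A trapezoid's area equals the midsegment times the height.
The midsegment is (18 + 26) / 2 = 22.
Area = 22 * 3 = 66.

66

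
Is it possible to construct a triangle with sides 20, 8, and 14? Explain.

Yes.
The triangle inequality requires that the sum of any two sides exceeds the third.
Here 8 + 14 = 22 > 20, so the condition is met.

Yes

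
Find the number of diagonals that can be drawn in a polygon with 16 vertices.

Total line segments between 16 vertices = C(16,2) = 120.
Subtract the 16 sides: 120 - 16 = 104 diagonals.

104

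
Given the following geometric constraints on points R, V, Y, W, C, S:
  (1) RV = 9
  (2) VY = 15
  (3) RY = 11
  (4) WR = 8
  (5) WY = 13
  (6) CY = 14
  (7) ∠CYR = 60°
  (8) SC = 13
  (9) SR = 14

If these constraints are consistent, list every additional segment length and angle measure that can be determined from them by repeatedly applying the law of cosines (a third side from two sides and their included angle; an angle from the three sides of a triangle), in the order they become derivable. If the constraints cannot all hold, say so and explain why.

The constraints are consistent. Derivable facts, in order:
After 1 step:
- RC = √163
- ∠RVY = 46.75°
- ∠RWY = 57.42°
- ∠RYV = 36.58°
- ∠RYW = 37.79°
- ∠VRY = 96.67°
- ∠WRY = 84.78°
After 2 steps:
- ∠CRS = 57.89°
- ∠CRY = 71.74°
- ∠CSR = 56.29°
- ∠RCS = 65.81°
- ∠RCY = 48.26°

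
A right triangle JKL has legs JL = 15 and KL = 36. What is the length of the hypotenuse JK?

JK = sqrt(15^2 + 36^2) = sqrt(1521) = 39

39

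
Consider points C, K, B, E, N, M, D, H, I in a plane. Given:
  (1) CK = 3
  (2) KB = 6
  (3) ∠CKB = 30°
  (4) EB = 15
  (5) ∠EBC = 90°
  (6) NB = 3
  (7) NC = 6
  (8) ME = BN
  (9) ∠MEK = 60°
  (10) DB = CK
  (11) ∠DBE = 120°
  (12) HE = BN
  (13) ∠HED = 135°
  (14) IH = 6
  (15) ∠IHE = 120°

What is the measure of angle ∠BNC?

Step 1: By the law of cosines on triangle BKC: BC² = 6² + 3² − 2·6·3·cos(30°) = 13.82, so BC ≈ 3.72.
Step 2: By the inverse law of cosines on triangle BNC: cos(∠BNC) = (3² + 6² − 3.72²) / (2·3·6) = 31.18/36 = 0.866, so ∠BNC = 30°.

Therefore, the measure of angle ∠BNC = 30°.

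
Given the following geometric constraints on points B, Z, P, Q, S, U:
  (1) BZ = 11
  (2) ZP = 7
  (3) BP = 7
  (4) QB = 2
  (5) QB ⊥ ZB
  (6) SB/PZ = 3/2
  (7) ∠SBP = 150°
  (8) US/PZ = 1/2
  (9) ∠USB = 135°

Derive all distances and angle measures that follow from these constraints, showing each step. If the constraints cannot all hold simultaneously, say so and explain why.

The constraints are consistent.

From the given relations:
  SB = 3/2·PZ = 3/2·7 ≈ 10.5
  US = 1/2·PZ = 1/2·7 ≈ 3.5

Step 1: From BS = 10.5, SU = 3.5, and ∠BSU = 135°, by the law of cosines:
  BU² = BS² + SU² - 2·BS·SU·cos(135°) = 110.2 + 12.25 + 51.97 = 174.5
  BU ≈ 13.21

Step 2: From ZB = 11, BQ = 2, and ∠ZBQ = 90°, by the law of cosines:
  ZQ² = ZB² + BQ² - 2·ZB·BQ·cos(90°) = 121 + 4 - 0 = 125
  ZQ = 5·√5

Step 3: From PB = 7, BS = 10.5, and ∠PBS = 150°, by the law of cosines:
  PS² = PB² + BS² - 2·PB·BS·cos(150°) = 49 + 110.2 + 127.3 = 286.6
  PS ≈ 16.93

Step 4: From BP = 7, BZ = 11, PZ = 7, by the inverse law of cosines:
  cos(∠PBZ) = (BP² + BZ² - PZ²) / (2·BP·BZ)
  ∠PBZ = 38.21°

Step 5: From ZB = 11, ZP = 7, BP = 7, by the inverse law of cosines:
  cos(∠BZP) = (ZB² + ZP² - BP²) / (2·ZB·ZP)
  ∠BZP = 38.21°

Step 6: From PB = 7, PZ = 7, BZ = 11, by the inverse law of cosines:
  cos(∠BPZ) = (PB² + PZ² - BZ²) / (2·PB·PZ)
  ∠BPZ = 103.57°

Step 7: From BS = 10.5, BU = 13.21, SU = 3.5, by the inverse law of cosines:
  cos(∠SBU) = (BS² + BU² - SU²) / (2·BS·BU)
  ∠SBU = 10.8°

Step 8: From ZB = 11, ZQ = 5·√5, BQ = 2, by the inverse law of cosines:
  cos(∠BZQ) = (ZB² + ZQ² - BQ²) / (2·ZB·ZQ)
  ∠BZQ = 10.3°

Step 9: From PB = 7, PS = 16.93, BS = 10.5, by the inverse law of cosines:
  cos(∠BPS) = (PB² + PS² - BS²) / (2·PB·PS)
  ∠BPS = 18.07°

Step 10: From QB = 2, QZ = 5·√5, BZ = 11, by the inverse law of cosines:
  cos(∠BQZ) = (QB² + QZ² - BZ²) / (2·QB·QZ)
  ∠BQZ = 79.7°

Step 11: From SB = 10.5, SP = 16.93, BP = 7, by the inverse law of cosines:
  cos(∠BSP) = (SB² + SP² - BP²) / (2·SB·SP)
  ∠BSP = 11.93°

Step 12: From UB = 13.21, US = 3.5, BS = 10.5, by the inverse law of cosines:
  cos(∠BUS) = (UB² + US² - BS²) / (2·UB·US)
  ∠BUS = 34.2°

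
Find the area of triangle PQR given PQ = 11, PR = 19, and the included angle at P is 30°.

Area = (1/2)(11)(19) sin(30°) = (1/2)(11)(19)(1/2) = 209/4

209/4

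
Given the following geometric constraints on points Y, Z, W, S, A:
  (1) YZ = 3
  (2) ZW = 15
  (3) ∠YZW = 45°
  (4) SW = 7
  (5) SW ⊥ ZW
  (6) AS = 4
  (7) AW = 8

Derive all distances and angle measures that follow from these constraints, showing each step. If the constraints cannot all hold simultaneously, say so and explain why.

The constraints are consistent.

Step 1: From YZ = 3, ZW = 15, and ∠YZW = 45°, by the law of cosines:
  YW² = YZ² + ZW² - 2·YZ·ZW·cos(45°) = 9 + 225 - 63.64 = 170.4
  YW ≈ 13.05

Step 2: From ZW = 15, WS = 7, and ∠ZWS = 90°, by the law of cosines:
  ZS² = ZW² + WS² - 2·ZW·WS·cos(90°) = 225 + 49 - 0 = 274
  ZS ≈ 16.55

Step 3: From WA = 8, WS = 7, AS = 4, by the inverse law of cosines:
  cos(∠AWS) = (WA² + WS² - AS²) / (2·WA·WS)
  ∠AWS = 29.99°

Step 4: From SA = 4, SW = 7, AW = 8, by the inverse law of cosines:
  cos(∠ASW) = (SA² + SW² - AW²) / (2·SA·SW)
  ∠ASW = 88.98°

Step 5: From AS = 4, AW = 8, SW = 7, by the inverse law of cosines:
  cos(∠SAW) = (AS² + AW² - SW²) / (2·AS·AW)
  ∠SAW = 61.03°

Step 6: From YW = 13.05, YZ = 3, WZ = 15, by the inverse law of cosines:
  cos(∠WYZ) = (YW² + YZ² - WZ²) / (2·YW·YZ)
  ∠WYZ = 125.65°

Step 7: From ZS = 16.55, ZW = 15, SW = 7, by the inverse law of cosines:
  cos(∠SZW) = (ZS² + ZW² - SW²) / (2·ZS·ZW)
  ∠SZW = 25.02°

Step 8: From WY = 13.05, WZ = 15, YZ = 3, by the inverse law of cosines:
  cos(∠YWZ) = (WY² + WZ² - YZ²) / (2·WY·WZ)
  ∠YWZ = 9.35°

Step 9: From SW = 7, SZ = 16.55, WZ = 15, by the inverse law of cosines:
  cos(∠WSZ) = (SW² + SZ² - WZ²) / (2·SW·SZ)
  ∠WSZ = 64.98°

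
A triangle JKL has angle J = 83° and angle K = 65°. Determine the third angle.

By the triangle angle sum property, the three interior angles of any triangle add up to 180°.
We know angle J = 83° and angle K = 65°, so their sum is 148°.
Therefore angle L = 180° - 148° = 32°.

32 degrees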